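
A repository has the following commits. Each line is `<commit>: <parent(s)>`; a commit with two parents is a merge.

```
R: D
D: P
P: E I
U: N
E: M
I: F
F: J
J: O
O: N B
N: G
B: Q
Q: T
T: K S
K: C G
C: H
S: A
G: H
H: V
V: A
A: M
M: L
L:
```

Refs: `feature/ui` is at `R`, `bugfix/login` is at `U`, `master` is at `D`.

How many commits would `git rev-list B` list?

12

Walking parent pointers from B: reachable set = {A, B, C, G, H, K, L, M, Q, S, T, V}.
That is 12 commits.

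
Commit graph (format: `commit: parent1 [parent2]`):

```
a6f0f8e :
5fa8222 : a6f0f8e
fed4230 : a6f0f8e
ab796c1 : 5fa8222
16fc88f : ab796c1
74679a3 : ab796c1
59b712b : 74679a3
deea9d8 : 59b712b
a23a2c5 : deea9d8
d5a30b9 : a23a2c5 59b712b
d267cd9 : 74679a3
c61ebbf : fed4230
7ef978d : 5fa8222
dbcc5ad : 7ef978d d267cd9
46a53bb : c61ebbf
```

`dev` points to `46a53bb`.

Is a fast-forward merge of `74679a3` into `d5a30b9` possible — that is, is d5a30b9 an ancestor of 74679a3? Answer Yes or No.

No

A fast-forward from d5a30b9 to 74679a3 is possible iff d5a30b9 is an ancestor of 74679a3.
Ancestors of 74679a3: {5fa8222, 74679a3, a6f0f8e, ab796c1}.
d5a30b9 is not among them, so fast-forward is not possible.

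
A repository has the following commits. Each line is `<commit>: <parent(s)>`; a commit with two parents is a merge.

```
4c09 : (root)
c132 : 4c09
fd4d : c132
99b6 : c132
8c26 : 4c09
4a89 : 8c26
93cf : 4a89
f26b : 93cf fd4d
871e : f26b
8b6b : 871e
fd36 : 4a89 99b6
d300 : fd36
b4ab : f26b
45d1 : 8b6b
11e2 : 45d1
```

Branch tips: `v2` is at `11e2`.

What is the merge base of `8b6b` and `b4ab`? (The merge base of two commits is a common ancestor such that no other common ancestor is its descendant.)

f26b

Ancestors of 8b6b: {4a89, 4c09, 871e, 8b6b, 8c26, 93cf, c132, f26b, fd4d}.
Ancestors of b4ab: {4a89, 4c09, 8c26, 93cf, b4ab, c132, f26b, fd4d}.
Common ancestors: {4a89, 4c09, 8c26, 93cf, c132, f26b, fd4d}.
Among these, f26b is not an ancestor of any other common ancestor — it is the merge base.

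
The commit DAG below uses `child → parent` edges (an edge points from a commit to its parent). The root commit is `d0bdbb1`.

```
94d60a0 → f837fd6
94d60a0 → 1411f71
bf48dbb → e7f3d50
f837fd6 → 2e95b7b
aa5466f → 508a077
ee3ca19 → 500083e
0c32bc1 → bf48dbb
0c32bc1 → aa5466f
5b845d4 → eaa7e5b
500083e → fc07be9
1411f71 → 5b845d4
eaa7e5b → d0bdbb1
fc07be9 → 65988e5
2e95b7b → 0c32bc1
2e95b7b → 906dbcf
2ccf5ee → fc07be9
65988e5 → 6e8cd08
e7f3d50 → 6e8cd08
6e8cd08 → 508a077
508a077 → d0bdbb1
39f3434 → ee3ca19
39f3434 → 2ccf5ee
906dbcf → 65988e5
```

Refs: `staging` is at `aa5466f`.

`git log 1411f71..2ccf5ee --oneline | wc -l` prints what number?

Reachable from 2ccf5ee: {2ccf5ee, 508a077, 65988e5, 6e8cd08, d0bdbb1, fc07be9}.
Reachable from 1411f71: {1411f71, 5b845d4, d0bdbb1, eaa7e5b}.
In 2ccf5ee's history but not 1411f71's: {2ccf5ee, 508a077, 65988e5, 6e8cd08, fc07be9} — 5 commits.

5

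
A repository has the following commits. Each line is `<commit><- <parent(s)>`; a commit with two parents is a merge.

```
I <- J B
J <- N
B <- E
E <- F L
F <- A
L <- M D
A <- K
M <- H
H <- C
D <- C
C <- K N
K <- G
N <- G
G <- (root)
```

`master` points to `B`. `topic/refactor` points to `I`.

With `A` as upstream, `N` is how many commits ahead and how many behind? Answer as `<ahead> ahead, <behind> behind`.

1 ahead, 2 behind

Reachable from N: {G, N}.
Reachable from A: {A, G, K}.
Only in N's history (ahead): {N} — 1.
Only in A's history (behind): {A, K} — 2.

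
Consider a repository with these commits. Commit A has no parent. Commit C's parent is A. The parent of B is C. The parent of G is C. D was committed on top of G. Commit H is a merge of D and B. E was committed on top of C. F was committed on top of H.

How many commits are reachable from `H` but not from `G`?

Reachable from H: {A, B, C, D, G, H}.
Reachable from G: {A, C, G}.
In H's history but not G's: {B, D, H} — 3 commits.

3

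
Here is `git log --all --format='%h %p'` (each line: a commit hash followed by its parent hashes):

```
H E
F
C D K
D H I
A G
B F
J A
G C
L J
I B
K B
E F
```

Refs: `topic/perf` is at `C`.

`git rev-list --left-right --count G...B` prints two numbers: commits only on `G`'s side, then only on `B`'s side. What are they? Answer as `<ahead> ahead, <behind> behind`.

Reachable from G: {B, C, D, E, F, G, H, I, K}.
Reachable from B: {B, F}.
Only in G's history (ahead): {C, D, E, G, H, I, K} — 7.
Only in B's history (behind): {} — 0.

7 ahead, 0 behind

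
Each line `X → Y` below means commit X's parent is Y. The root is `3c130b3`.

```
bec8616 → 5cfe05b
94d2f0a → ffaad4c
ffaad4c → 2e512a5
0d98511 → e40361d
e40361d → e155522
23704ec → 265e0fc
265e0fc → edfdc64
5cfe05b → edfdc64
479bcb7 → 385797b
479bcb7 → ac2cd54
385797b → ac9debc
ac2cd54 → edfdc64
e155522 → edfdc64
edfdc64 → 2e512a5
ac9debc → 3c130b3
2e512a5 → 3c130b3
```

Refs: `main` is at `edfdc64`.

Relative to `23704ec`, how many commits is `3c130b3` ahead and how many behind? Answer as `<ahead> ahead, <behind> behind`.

Reachable from 3c130b3: {3c130b3}.
Reachable from 23704ec: {23704ec, 265e0fc, 2e512a5, 3c130b3, edfdc64}.
Only in 3c130b3's history (ahead): {} — 0.
Only in 23704ec's history (behind): {23704ec, 265e0fc, 2e512a5, edfdc64} — 4.

0 ahead, 4 behind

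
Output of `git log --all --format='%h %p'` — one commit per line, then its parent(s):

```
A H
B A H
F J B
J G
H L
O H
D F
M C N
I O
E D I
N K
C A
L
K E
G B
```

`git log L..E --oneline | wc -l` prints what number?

10

Reachable from E: {A, B, D, E, F, G, H, I, J, L, O}.
Reachable from L: {L}.
In E's history but not L's: {A, B, D, E, F, G, H, I, J, O} — 10 commits.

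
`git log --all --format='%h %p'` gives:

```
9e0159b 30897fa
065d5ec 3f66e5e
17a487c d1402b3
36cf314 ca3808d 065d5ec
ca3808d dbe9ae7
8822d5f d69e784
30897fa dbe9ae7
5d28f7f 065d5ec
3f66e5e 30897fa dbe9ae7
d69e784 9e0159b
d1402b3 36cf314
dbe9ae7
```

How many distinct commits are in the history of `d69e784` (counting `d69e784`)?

4

Walking parent pointers from d69e784: reachable set = {30897fa, 9e0159b, d69e784, dbe9ae7}.
That is 4 commits.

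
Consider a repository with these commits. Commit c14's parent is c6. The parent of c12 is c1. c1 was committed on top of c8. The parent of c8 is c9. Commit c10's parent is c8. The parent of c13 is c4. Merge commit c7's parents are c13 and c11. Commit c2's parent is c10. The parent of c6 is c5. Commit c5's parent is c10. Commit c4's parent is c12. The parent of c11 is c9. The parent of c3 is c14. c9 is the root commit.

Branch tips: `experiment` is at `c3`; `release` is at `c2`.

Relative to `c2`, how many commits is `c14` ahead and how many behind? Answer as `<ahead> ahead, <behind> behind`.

Reachable from c14: {c10, c14, c5, c6, c8, c9}.
Reachable from c2: {c10, c2, c8, c9}.
Only in c14's history (ahead): {c14, c5, c6} — 3.
Only in c2's history (behind): {c2} — 1.

3 ahead, 1 behind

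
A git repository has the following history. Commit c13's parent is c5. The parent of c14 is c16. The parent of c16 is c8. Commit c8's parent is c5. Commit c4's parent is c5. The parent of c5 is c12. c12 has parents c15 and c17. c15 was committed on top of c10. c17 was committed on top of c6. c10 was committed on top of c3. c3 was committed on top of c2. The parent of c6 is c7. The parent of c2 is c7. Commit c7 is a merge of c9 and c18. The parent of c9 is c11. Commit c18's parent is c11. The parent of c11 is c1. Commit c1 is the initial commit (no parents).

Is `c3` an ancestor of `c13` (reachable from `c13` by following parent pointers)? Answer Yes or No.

Yes

Ancestors of c13 (commits reachable by following parents): {c1, c10, c11, c12, c13, c15, c17, c18, c2, c3, c5, c6, c7, c9}.
c3 is in that set, so it is an ancestor of c13.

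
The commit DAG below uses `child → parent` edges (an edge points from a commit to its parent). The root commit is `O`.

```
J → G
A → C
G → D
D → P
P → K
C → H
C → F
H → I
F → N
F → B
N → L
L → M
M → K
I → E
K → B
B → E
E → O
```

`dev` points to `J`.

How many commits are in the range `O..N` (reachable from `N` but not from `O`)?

Reachable from N: {B, E, K, L, M, N, O}.
Reachable from O: {O}.
In N's history but not O's: {B, E, K, L, M, N} — 6 commits.

6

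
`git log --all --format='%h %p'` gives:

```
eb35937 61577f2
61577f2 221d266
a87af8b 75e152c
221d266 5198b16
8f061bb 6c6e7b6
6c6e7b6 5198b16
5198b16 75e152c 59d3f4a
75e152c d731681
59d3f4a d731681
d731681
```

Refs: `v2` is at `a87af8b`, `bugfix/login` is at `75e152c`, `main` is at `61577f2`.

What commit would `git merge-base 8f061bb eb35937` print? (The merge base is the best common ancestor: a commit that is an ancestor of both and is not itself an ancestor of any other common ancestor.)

Ancestors of 8f061bb: {5198b16, 59d3f4a, 6c6e7b6, 75e152c, 8f061bb, d731681}.
Ancestors of eb35937: {221d266, 5198b16, 59d3f4a, 61577f2, 75e152c, d731681, eb35937}.
Common ancestors: {5198b16, 59d3f4a, 75e152c, d731681}.
Among these, 5198b16 is not an ancestor of any other common ancestor — it is the merge base.

5198b16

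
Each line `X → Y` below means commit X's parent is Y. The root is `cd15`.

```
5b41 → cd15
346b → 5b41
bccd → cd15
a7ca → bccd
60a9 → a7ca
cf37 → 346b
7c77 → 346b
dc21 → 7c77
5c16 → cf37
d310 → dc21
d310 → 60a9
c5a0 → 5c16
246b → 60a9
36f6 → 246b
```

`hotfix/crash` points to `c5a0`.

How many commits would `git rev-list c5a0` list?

Walking parent pointers from c5a0: reachable set = {346b, 5b41, 5c16, c5a0, cd15, cf37}.
That is 6 commits.

6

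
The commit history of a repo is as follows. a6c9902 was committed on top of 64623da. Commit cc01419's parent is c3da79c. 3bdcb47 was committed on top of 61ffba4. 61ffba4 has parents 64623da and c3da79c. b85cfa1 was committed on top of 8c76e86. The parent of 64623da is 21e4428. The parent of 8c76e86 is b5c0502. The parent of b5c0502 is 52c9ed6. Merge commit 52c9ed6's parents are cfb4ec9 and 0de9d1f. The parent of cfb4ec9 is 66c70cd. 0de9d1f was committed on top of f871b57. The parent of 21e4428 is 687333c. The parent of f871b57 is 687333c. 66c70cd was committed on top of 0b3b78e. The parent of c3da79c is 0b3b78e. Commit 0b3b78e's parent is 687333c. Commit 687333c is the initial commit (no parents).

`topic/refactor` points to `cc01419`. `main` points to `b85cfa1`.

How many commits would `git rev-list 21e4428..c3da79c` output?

2

Reachable from c3da79c: {0b3b78e, 687333c, c3da79c}.
Reachable from 21e4428: {21e4428, 687333c}.
In c3da79c's history but not 21e4428's: {0b3b78e, c3da79c} — 2 commits.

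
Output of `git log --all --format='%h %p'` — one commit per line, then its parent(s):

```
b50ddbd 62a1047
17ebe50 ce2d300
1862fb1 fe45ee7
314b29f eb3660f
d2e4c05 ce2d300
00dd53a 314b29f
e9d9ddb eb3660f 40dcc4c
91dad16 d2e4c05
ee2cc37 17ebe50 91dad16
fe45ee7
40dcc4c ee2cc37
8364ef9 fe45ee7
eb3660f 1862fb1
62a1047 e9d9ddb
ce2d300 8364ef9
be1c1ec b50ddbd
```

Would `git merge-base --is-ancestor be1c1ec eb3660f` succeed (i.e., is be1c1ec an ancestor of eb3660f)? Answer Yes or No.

Ancestors of eb3660f: {1862fb1, eb3660f, fe45ee7}.
be1c1ec is not in that set, so it is not an ancestor of eb3660f.

No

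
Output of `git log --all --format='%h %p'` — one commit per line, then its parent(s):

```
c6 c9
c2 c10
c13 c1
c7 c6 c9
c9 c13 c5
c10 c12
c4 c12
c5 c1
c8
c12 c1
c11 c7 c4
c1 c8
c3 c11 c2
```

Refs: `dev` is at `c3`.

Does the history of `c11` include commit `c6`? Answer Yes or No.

Ancestors of c11 (commits reachable by following parents): {c1, c11, c12, c13, c4, c5, c6, c7, c8, c9}.
c6 is in that set, so it is an ancestor of c11.

Yes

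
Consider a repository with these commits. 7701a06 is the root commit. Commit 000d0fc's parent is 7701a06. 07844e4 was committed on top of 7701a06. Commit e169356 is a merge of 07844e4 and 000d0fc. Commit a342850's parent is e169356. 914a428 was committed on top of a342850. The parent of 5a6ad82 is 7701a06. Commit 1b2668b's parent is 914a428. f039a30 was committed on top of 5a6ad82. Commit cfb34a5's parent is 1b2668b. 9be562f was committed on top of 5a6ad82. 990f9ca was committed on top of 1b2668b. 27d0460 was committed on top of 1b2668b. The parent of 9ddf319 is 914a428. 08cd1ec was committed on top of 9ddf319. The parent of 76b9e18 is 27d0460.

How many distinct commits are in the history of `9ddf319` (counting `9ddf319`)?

7

Walking parent pointers from 9ddf319: reachable set = {000d0fc, 07844e4, 7701a06, 914a428, 9ddf319, a342850, e169356}.
That is 7 commits.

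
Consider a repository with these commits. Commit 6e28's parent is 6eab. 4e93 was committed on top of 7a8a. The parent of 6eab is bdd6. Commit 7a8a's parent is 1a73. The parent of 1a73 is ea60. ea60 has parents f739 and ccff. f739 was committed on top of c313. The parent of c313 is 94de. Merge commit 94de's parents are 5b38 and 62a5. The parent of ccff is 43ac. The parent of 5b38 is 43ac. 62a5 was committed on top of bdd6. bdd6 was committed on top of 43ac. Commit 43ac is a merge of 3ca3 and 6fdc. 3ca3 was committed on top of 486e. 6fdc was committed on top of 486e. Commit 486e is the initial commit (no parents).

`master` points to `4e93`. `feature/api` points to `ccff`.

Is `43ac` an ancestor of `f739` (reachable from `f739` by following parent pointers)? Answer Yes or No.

Ancestors of f739 (commits reachable by following parents): {3ca3, 43ac, 486e, 5b38, 62a5, 6fdc, 94de, bdd6, c313, f739}.
43ac is in that set, so it is an ancestor of f739.

Yes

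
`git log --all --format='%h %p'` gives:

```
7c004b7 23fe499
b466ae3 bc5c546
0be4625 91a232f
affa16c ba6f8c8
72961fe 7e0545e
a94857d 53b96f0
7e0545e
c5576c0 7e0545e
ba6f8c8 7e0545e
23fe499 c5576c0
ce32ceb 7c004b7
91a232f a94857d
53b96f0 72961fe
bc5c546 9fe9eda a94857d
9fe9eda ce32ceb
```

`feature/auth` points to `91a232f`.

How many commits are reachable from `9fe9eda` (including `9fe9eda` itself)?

Walking parent pointers from 9fe9eda: reachable set = {23fe499, 7c004b7, 7e0545e, 9fe9eda, c5576c0, ce32ceb}.
That is 6 commits.

6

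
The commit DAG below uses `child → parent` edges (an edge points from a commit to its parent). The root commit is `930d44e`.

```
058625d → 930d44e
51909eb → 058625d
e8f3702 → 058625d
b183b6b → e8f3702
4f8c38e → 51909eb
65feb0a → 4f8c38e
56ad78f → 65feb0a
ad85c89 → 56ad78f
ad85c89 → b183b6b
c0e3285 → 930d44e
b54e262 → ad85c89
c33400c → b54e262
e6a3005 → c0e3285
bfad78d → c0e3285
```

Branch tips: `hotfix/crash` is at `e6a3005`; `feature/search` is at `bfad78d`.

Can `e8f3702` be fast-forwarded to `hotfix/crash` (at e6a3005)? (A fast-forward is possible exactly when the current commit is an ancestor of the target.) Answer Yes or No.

A fast-forward from e8f3702 to e6a3005 is possible iff e8f3702 is an ancestor of e6a3005.
Ancestors of e6a3005: {930d44e, c0e3285, e6a3005}.
e8f3702 is not among them, so fast-forward is not possible.

No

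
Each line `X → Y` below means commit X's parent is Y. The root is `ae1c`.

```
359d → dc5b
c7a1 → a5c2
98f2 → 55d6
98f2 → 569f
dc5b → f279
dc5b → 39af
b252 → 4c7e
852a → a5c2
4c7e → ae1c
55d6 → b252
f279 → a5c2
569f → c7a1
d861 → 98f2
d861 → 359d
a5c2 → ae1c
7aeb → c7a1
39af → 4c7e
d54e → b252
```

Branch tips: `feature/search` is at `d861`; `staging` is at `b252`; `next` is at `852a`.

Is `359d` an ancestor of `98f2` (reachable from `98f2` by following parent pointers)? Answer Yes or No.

No

Ancestors of 98f2: {4c7e, 55d6, 569f, 98f2, a5c2, ae1c, b252, c7a1}.
359d is not in that set, so it is not an ancestor of 98f2.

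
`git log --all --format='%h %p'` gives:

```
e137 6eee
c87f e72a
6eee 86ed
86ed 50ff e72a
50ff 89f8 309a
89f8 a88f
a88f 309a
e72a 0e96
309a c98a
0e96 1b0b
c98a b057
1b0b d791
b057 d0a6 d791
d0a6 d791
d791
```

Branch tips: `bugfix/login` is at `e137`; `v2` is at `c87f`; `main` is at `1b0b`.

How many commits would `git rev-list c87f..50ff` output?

7

Reachable from 50ff: {309a, 50ff, 89f8, a88f, b057, c98a, d0a6, d791}.
Reachable from c87f: {0e96, 1b0b, c87f, d791, e72a}.
In 50ff's history but not c87f's: {309a, 50ff, 89f8, a88f, b057, c98a, d0a6} — 7 commits.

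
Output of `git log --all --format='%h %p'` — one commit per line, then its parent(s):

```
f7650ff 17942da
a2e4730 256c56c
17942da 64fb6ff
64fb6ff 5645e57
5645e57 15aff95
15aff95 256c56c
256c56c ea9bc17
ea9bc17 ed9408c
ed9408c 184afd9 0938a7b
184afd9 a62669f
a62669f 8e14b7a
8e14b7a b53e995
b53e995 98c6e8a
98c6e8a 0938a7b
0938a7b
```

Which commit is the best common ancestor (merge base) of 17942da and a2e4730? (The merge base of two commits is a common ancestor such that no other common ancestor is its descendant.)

Ancestors of 17942da: {0938a7b, 15aff95, 17942da, 184afd9, 256c56c, 5645e57, 64fb6ff, 8e14b7a, 98c6e8a, a62669f, b53e995, ea9bc17, ed9408c}.
Ancestors of a2e4730: {0938a7b, 184afd9, 256c56c, 8e14b7a, 98c6e8a, a2e4730, a62669f, b53e995, ea9bc17, ed9408c}.
Common ancestors: {0938a7b, 184afd9, 256c56c, 8e14b7a, 98c6e8a, a62669f, b53e995, ea9bc17, ed9408c}.
Among these, 256c56c is not an ancestor of any other common ancestor — it is the merge base.

256c56c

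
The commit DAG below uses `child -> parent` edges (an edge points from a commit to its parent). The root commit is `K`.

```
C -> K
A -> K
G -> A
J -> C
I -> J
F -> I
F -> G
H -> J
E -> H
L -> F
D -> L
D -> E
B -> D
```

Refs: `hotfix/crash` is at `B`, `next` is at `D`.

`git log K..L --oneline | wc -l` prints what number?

Reachable from L: {A, C, F, G, I, J, K, L}.
Reachable from K: {K}.
In L's history but not K's: {A, C, F, G, I, J, L} — 7 commits.

7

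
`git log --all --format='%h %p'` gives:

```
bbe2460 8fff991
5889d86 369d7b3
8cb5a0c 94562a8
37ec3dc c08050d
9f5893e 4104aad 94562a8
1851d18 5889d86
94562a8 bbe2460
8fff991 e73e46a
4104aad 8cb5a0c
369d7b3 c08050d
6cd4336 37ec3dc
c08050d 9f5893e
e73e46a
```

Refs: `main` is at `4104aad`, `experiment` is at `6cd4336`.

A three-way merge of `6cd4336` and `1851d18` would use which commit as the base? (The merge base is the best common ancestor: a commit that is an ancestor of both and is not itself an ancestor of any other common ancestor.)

Ancestors of 6cd4336: {37ec3dc, 4104aad, 6cd4336, 8cb5a0c, 8fff991, 94562a8, 9f5893e, bbe2460, c08050d, e73e46a}.
Ancestors of 1851d18: {1851d18, 369d7b3, 4104aad, 5889d86, 8cb5a0c, 8fff991, 94562a8, 9f5893e, bbe2460, c08050d, e73e46a}.
Common ancestors: {4104aad, 8cb5a0c, 8fff991, 94562a8, 9f5893e, bbe2460, c08050d, e73e46a}.
Among these, c08050d is not an ancestor of any other common ancestor — it is the merge base.

c08050d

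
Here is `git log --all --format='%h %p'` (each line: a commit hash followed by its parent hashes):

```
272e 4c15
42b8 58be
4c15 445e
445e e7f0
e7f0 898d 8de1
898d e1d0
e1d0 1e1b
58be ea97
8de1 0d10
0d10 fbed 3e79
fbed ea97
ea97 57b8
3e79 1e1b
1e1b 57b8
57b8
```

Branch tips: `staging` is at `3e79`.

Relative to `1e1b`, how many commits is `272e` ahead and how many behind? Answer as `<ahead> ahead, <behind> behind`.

Reachable from 272e: {0d10, 1e1b, 272e, 3e79, 445e, 4c15, 57b8, 898d, 8de1, e1d0, e7f0, ea97, fbed}.
Reachable from 1e1b: {1e1b, 57b8}.
Only in 272e's history (ahead): {0d10, 272e, 3e79, 445e, 4c15, 898d, 8de1, e1d0, e7f0, ea97, fbed} — 11.
Only in 1e1b's history (behind): {} — 0.

11 ahead, 0 behind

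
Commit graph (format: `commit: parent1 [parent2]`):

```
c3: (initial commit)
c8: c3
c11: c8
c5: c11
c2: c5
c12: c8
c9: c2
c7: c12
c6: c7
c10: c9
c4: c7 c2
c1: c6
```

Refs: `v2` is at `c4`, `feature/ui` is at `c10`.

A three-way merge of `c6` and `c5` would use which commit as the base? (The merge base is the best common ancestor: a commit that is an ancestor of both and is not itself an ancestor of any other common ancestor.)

Ancestors of c6: {c12, c3, c6, c7, c8}.
Ancestors of c5: {c11, c3, c5, c8}.
Common ancestors: {c3, c8}.
Among these, c8 is not an ancestor of any other common ancestor — it is the merge base.

c8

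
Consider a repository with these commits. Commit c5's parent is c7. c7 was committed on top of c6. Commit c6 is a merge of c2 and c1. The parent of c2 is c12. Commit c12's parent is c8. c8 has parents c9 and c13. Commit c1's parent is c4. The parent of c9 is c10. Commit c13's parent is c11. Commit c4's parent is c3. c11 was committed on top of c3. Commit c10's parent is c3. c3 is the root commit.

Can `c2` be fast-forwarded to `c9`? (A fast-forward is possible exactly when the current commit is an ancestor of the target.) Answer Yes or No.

A fast-forward from c2 to c9 is possible iff c2 is an ancestor of c9.
Ancestors of c9: {c10, c3, c9}.
c2 is not among them, so fast-forward is not possible.

No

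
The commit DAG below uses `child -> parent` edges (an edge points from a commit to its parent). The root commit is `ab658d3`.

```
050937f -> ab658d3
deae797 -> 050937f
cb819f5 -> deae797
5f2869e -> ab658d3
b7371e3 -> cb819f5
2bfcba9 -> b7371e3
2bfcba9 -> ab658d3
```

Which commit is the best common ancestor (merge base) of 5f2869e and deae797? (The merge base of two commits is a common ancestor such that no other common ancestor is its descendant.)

Ancestors of 5f2869e: {5f2869e, ab658d3}.
Ancestors of deae797: {050937f, ab658d3, deae797}.
Common ancestors: {ab658d3}.
The only common ancestor is ab658d3, so it is the merge base.

ab658d3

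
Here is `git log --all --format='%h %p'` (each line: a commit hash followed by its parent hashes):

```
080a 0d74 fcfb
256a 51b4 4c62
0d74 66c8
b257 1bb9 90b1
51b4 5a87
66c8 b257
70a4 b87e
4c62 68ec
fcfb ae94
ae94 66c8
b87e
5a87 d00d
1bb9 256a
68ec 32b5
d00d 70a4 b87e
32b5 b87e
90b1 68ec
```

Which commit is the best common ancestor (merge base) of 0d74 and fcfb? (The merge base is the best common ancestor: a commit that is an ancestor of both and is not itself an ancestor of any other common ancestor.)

66c8

Ancestors of 0d74: {0d74, 1bb9, 256a, 32b5, 4c62, 51b4, 5a87, 66c8, 68ec, 70a4, 90b1, b257, b87e, d00d}.
Ancestors of fcfb: {1bb9, 256a, 32b5, 4c62, 51b4, 5a87, 66c8, 68ec, 70a4, 90b1, ae94, b257, b87e, d00d, fcfb}.
Common ancestors: {1bb9, 256a, 32b5, 4c62, 51b4, 5a87, 66c8, 68ec, 70a4, 90b1, b257, b87e, d00d}.
Among these, 66c8 is not an ancestor of any other common ancestor — it is the merge base.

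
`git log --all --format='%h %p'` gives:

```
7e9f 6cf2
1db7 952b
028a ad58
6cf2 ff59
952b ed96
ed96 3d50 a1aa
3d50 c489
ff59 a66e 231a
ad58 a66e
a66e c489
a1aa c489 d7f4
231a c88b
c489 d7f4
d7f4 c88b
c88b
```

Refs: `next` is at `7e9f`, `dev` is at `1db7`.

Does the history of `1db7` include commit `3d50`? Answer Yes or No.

Ancestors of 1db7 (commits reachable by following parents): {1db7, 3d50, 952b, a1aa, c489, c88b, d7f4, ed96}.
3d50 is in that set, so it is an ancestor of 1db7.

Yes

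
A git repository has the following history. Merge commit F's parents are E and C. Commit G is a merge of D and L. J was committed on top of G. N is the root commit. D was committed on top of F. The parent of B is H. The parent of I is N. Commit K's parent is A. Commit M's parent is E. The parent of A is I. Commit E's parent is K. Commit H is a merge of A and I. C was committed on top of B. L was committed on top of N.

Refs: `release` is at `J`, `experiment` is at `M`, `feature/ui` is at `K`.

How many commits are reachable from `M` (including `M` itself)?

6

Walking parent pointers from M: reachable set = {A, E, I, K, M, N}.
That is 6 commits.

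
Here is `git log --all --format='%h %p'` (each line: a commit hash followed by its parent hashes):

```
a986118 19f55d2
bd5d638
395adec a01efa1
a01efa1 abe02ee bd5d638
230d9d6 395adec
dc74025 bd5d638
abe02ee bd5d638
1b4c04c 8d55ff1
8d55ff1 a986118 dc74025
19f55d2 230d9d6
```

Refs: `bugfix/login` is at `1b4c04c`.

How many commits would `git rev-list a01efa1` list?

Walking parent pointers from a01efa1: reachable set = {a01efa1, abe02ee, bd5d638}.
That is 3 commits.

3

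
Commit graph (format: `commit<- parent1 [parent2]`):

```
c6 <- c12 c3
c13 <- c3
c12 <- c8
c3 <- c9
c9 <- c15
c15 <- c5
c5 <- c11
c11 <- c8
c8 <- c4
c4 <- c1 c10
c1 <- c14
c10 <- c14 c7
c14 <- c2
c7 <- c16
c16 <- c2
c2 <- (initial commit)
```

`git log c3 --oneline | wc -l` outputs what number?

Walking parent pointers from c3: reachable set = {c1, c10, c11, c14, c15, c16, c2, c3, c4, c5, c7, c8, c9}.
That is 13 commits.

13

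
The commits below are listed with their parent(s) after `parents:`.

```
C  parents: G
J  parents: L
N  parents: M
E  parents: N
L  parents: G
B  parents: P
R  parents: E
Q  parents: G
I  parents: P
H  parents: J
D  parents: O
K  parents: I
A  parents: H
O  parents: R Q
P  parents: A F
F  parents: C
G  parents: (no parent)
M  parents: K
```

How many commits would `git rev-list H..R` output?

10

Reachable from R: {A, C, E, F, G, H, I, J, K, L, M, N, P, R}.
Reachable from H: {G, H, J, L}.
In R's history but not H's: {A, C, E, F, I, K, M, N, P, R} — 10 commits.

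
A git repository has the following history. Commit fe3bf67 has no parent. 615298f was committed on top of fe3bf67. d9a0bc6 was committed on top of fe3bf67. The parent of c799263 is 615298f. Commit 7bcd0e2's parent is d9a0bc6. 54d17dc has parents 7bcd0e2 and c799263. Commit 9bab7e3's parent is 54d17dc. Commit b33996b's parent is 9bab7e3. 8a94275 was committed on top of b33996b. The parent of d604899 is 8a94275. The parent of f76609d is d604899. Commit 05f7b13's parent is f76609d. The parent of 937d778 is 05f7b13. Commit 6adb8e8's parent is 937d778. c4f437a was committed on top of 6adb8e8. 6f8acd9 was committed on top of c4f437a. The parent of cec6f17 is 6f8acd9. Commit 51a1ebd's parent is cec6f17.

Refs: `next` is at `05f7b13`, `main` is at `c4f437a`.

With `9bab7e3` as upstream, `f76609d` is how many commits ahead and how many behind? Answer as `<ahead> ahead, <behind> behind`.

4 ahead, 0 behind

Reachable from f76609d: {54d17dc, 615298f, 7bcd0e2, 8a94275, 9bab7e3, b33996b, c799263, d604899, d9a0bc6, f76609d, fe3bf67}.
Reachable from 9bab7e3: {54d17dc, 615298f, 7bcd0e2, 9bab7e3, c799263, d9a0bc6, fe3bf67}.
Only in f76609d's history (ahead): {8a94275, b33996b, d604899, f76609d} — 4.
Only in 9bab7e3's history (behind): {} — 0.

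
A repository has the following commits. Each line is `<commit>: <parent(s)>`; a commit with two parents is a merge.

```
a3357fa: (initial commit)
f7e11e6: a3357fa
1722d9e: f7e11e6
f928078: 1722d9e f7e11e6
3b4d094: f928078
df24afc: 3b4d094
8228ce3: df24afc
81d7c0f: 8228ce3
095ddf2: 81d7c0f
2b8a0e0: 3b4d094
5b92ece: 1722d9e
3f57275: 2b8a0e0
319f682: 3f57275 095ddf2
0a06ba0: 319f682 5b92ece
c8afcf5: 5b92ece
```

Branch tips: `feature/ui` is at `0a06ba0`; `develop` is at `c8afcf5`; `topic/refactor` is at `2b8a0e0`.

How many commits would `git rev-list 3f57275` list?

7

Walking parent pointers from 3f57275: reachable set = {1722d9e, 2b8a0e0, 3b4d094, 3f57275, a3357fa, f7e11e6, f928078}.
That is 7 commits.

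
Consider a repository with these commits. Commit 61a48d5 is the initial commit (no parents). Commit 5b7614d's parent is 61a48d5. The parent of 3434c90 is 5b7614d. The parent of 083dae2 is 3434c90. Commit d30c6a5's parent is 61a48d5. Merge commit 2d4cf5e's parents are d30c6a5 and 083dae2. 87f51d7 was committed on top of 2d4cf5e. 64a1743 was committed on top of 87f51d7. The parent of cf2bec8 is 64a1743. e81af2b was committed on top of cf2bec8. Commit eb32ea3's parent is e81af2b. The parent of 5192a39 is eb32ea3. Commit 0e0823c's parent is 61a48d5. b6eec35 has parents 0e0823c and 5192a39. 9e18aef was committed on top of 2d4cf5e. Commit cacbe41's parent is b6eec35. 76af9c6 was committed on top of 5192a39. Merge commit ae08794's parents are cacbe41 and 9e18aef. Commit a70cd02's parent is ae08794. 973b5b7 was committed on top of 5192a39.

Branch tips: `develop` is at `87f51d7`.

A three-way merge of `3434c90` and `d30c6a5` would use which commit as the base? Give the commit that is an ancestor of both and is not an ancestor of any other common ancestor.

61a48d5

Ancestors of 3434c90: {3434c90, 5b7614d, 61a48d5}.
Ancestors of d30c6a5: {61a48d5, d30c6a5}.
Common ancestors: {61a48d5}.
The only common ancestor is 61a48d5, so it is the merge base.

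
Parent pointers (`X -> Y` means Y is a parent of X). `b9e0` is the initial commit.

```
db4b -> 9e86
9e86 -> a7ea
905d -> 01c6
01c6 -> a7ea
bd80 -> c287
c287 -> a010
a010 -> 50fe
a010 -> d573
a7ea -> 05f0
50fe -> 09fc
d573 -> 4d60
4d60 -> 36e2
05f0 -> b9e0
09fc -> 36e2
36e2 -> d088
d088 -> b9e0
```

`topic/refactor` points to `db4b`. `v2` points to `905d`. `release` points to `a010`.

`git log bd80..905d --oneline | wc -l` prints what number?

Reachable from 905d: {01c6, 05f0, 905d, a7ea, b9e0}.
Reachable from bd80: {09fc, 36e2, 4d60, 50fe, a010, b9e0, bd80, c287, d088, d573}.
In 905d's history but not bd80's: {01c6, 05f0, 905d, a7ea} — 4 commits.

4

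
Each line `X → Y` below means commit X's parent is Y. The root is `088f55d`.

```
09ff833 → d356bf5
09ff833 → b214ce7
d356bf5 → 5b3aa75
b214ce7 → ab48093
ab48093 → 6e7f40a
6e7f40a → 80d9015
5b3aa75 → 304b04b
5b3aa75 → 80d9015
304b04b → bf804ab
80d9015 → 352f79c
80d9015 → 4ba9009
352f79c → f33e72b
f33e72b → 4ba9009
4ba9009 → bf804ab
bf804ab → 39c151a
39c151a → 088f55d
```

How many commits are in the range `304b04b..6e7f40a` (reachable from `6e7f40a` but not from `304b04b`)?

Reachable from 6e7f40a: {088f55d, 352f79c, 39c151a, 4ba9009, 6e7f40a, 80d9015, bf804ab, f33e72b}.
Reachable from 304b04b: {088f55d, 304b04b, 39c151a, bf804ab}.
In 6e7f40a's history but not 304b04b's: {352f79c, 4ba9009, 6e7f40a, 80d9015, f33e72b} — 5 commits.

5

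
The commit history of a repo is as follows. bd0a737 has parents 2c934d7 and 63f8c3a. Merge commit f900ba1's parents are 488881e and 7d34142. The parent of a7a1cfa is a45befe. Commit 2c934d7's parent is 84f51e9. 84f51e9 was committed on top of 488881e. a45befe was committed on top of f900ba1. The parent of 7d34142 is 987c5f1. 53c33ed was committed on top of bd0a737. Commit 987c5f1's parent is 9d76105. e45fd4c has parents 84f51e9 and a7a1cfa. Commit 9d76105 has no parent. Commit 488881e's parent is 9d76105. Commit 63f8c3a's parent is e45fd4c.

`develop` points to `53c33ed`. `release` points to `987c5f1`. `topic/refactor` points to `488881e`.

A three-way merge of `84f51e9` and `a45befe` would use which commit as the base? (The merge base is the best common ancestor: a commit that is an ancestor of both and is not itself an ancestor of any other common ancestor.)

Ancestors of 84f51e9: {488881e, 84f51e9, 9d76105}.
Ancestors of a45befe: {488881e, 7d34142, 987c5f1, 9d76105, a45befe, f900ba1}.
Common ancestors: {488881e, 9d76105}.
Among these, 488881e is not an ancestor of any other common ancestor — it is the merge base.

488881e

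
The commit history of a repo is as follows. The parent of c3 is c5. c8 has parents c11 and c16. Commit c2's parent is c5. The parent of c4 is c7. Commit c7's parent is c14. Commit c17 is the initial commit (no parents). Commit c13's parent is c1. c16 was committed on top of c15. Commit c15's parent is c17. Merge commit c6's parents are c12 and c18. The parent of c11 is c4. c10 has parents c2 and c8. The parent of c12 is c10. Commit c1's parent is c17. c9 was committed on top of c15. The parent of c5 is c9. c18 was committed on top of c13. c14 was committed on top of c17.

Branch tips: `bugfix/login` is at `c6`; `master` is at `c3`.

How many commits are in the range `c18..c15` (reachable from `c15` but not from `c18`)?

1

Reachable from c15: {c15, c17}.
Reachable from c18: {c1, c13, c17, c18}.
In c15's history but not c18's: {c15} — 1 commit.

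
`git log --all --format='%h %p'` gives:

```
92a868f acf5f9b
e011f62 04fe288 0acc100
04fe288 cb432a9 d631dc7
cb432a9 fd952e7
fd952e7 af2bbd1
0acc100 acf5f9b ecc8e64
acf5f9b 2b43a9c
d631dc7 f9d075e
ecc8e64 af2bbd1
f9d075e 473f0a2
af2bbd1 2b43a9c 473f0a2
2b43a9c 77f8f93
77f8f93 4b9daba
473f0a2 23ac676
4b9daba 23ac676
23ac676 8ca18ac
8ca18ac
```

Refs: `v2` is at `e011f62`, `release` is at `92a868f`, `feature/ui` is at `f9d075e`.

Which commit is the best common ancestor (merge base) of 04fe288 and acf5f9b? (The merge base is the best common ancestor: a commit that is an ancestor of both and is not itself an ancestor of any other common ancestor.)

Ancestors of 04fe288: {04fe288, 23ac676, 2b43a9c, 473f0a2, 4b9daba, 77f8f93, 8ca18ac, af2bbd1, cb432a9, d631dc7, f9d075e, fd952e7}.
Ancestors of acf5f9b: {23ac676, 2b43a9c, 4b9daba, 77f8f93, 8ca18ac, acf5f9b}.
Common ancestors: {23ac676, 2b43a9c, 4b9daba, 77f8f93, 8ca18ac}.
Among these, 2b43a9c is not an ancestor of any other common ancestor — it is the merge base.

2b43a9c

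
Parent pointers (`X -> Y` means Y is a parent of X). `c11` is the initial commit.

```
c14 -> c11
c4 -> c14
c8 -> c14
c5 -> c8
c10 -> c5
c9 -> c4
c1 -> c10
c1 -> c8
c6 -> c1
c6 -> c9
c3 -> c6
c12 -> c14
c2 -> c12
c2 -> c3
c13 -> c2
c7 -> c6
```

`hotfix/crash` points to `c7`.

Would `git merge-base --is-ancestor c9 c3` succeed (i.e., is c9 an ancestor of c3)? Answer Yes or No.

Ancestors of c3 (commits reachable by following parents): {c1, c10, c11, c14, c3, c4, c5, c6, c8, c9}.
c9 is in that set, so it is an ancestor of c3.

Yes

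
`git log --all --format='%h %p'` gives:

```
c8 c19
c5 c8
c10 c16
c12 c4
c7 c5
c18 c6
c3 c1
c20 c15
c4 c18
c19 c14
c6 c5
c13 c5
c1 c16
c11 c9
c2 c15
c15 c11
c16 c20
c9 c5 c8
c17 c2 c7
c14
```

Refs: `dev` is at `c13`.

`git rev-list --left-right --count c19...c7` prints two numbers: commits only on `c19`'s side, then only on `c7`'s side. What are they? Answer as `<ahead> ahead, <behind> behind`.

Reachable from c19: {c14, c19}.
Reachable from c7: {c14, c19, c5, c7, c8}.
Only in c19's history (ahead): {} — 0.
Only in c7's history (behind): {c5, c7, c8} — 3.

0 ahead, 3 behind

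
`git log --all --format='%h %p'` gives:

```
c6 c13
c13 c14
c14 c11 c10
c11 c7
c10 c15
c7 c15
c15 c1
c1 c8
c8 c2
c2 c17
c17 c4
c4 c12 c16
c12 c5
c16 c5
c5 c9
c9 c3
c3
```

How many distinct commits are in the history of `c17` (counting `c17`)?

7

Walking parent pointers from c17: reachable set = {c12, c16, c17, c3, c4, c5, c9}.
That is 7 commits.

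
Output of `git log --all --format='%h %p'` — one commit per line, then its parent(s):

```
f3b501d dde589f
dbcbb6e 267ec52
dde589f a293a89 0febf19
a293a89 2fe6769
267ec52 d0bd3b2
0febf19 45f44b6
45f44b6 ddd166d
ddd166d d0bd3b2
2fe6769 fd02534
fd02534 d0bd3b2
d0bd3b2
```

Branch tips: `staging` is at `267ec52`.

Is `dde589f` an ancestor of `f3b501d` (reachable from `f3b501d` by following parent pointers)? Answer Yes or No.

Yes

Ancestors of f3b501d (commits reachable by following parents): {0febf19, 2fe6769, 45f44b6, a293a89, d0bd3b2, ddd166d, dde589f, f3b501d, fd02534}.
dde589f is in that set, so it is an ancestor of f3b501d.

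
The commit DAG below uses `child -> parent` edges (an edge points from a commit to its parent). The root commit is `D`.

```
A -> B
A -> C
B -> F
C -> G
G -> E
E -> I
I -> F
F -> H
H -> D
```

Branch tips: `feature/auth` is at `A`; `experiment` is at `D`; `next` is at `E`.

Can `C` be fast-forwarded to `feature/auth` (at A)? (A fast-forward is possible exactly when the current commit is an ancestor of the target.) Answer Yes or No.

Yes

A fast-forward from C to A is possible iff C is an ancestor of A.
Ancestors of A: {A, B, C, D, E, F, G, H, I}.
C is among them, so fast-forward is possible.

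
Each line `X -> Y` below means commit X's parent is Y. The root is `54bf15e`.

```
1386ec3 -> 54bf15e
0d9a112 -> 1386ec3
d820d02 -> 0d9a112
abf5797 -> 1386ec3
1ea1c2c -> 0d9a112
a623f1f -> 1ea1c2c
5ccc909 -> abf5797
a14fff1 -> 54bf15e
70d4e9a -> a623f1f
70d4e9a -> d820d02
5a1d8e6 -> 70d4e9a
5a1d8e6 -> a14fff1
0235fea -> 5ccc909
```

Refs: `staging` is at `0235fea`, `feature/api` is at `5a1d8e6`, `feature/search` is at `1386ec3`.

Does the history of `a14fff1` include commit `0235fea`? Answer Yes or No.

No

Ancestors of a14fff1: {54bf15e, a14fff1}.
0235fea is not in that set, so it is not an ancestor of a14fff1.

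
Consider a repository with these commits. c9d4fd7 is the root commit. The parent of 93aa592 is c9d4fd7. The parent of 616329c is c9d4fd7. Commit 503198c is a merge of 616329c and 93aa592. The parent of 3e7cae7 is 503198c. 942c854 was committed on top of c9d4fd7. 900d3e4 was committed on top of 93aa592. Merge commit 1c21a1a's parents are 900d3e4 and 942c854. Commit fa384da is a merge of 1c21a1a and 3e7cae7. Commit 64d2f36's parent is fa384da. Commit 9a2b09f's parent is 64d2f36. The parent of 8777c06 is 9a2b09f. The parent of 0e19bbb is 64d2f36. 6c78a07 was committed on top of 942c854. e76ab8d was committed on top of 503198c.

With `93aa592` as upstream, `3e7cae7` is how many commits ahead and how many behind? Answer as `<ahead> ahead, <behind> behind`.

Reachable from 3e7cae7: {3e7cae7, 503198c, 616329c, 93aa592, c9d4fd7}.
Reachable from 93aa592: {93aa592, c9d4fd7}.
Only in 3e7cae7's history (ahead): {3e7cae7, 503198c, 616329c} — 3.
Only in 93aa592's history (behind): {} — 0.

3 ahead, 0 behind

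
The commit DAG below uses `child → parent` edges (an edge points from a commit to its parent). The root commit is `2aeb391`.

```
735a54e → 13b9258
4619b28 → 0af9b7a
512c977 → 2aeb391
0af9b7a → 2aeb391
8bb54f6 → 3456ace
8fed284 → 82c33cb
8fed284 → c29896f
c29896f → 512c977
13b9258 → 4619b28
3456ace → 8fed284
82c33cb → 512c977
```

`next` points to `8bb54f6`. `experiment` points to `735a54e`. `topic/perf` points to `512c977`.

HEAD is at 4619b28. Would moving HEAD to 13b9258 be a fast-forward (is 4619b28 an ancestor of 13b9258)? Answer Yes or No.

A fast-forward from 4619b28 to 13b9258 is possible iff 4619b28 is an ancestor of 13b9258.
Ancestors of 13b9258: {0af9b7a, 13b9258, 2aeb391, 4619b28}.
4619b28 is among them, so fast-forward is possible.

Yes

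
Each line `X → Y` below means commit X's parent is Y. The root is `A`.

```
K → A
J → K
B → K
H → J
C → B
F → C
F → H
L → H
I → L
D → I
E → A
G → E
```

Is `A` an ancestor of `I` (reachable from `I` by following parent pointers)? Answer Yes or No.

Yes

Ancestors of I (commits reachable by following parents): {A, H, I, J, K, L}.
A is in that set, so it is an ancestor of I.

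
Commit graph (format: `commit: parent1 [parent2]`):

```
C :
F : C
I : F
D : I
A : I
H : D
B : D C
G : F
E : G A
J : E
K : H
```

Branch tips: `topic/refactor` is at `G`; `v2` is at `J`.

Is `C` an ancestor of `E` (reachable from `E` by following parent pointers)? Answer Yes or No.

Yes

Ancestors of E (commits reachable by following parents): {A, C, E, F, G, I}.
C is in that set, so it is an ancestor of E.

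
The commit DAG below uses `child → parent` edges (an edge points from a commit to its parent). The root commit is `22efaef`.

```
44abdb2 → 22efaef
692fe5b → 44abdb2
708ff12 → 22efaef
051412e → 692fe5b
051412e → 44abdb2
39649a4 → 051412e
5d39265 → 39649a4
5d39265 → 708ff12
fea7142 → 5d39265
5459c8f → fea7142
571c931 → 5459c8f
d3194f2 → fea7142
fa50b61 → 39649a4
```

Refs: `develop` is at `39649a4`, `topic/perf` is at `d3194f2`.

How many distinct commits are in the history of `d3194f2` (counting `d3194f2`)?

Walking parent pointers from d3194f2: reachable set = {051412e, 22efaef, 39649a4, 44abdb2, 5d39265, 692fe5b, 708ff12, d3194f2, fea7142}.
That is 9 commits.

9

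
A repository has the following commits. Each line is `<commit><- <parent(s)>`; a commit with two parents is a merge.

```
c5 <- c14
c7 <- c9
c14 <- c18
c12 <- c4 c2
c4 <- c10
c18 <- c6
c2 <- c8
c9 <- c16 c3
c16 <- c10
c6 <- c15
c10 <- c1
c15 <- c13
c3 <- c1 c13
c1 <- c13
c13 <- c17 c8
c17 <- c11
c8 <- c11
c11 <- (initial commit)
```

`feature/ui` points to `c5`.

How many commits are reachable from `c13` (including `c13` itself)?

4

Walking parent pointers from c13: reachable set = {c11, c13, c17, c8}.
That is 4 commits.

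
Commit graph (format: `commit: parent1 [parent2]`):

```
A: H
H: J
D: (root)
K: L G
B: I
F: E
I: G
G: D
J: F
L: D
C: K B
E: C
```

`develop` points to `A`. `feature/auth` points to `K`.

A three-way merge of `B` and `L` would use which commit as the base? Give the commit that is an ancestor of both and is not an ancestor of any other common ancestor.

D

Ancestors of B: {B, D, G, I}.
Ancestors of L: {D, L}.
Common ancestors: {D}.
The only common ancestor is D, so it is the merge base.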